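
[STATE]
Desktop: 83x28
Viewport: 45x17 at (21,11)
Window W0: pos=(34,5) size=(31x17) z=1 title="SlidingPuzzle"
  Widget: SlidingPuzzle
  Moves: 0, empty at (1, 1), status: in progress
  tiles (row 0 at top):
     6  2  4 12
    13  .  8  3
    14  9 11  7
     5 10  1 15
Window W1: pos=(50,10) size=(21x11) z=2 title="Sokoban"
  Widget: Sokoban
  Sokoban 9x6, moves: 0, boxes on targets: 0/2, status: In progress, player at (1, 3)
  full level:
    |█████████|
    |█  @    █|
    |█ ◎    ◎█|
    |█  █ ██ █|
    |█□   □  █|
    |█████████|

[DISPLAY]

             ┃│ 13 │    │  8 ┃ Sokoban       
             ┃├────┼────┼────┠───────────────
             ┃│ 14 │  9 │ 11 ┃█████████      
             ┃├────┼────┼────┃█  @    █      
             ┃│  5 │ 10 │  1 ┃█ ◎    ◎█      
             ┃└────┴────┴────┃█  █ ██ █      
             ┃Moves: 0       ┃█□   □  █      
             ┃               ┃█████████      
             ┃               ┃Moves: 0  0/2  
             ┃               ┗━━━━━━━━━━━━━━━
             ┗━━━━━━━━━━━━━━━━━━━━━━━━━━━━━┛ 
                                             
                                             
                                             
                                             
                                             
                                             


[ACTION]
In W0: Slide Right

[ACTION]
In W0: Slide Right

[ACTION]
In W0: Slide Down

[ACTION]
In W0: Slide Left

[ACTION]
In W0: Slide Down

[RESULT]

             ┃│  6 │ 13 │  8 ┃ Sokoban       
             ┃├────┼────┼────┠───────────────
             ┃│ 14 │  9 │ 11 ┃█████████      
             ┃├────┼────┼────┃█  @    █      
             ┃│  5 │ 10 │  1 ┃█ ◎    ◎█      
             ┃└────┴────┴────┃█  █ ██ █      
             ┃Moves: 3       ┃█□   □  █      
             ┃               ┃█████████      
             ┃               ┃Moves: 0  0/2  
             ┃               ┗━━━━━━━━━━━━━━━
             ┗━━━━━━━━━━━━━━━━━━━━━━━━━━━━━┛ 
                                             
                                             
                                             
                                             
                                             
                                             


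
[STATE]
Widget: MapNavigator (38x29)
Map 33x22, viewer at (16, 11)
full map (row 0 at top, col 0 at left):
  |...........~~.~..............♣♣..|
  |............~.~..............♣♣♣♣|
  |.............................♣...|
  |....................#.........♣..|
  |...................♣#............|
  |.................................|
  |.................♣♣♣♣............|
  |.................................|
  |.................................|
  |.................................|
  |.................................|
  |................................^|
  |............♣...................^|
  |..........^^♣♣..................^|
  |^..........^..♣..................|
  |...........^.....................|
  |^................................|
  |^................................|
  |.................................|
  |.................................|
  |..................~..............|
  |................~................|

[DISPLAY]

                                      
                                      
                                      
   ...........~~.~..............♣♣..  
   ............~.~..............♣♣♣♣  
   .............................♣...  
   ....................#.........♣..  
   ...................♣#............  
   .................................  
   .................♣♣♣♣............  
   .................................  
   .................................  
   .................................  
   .................................  
   ................@...............^  
   ............♣...................^  
   ..........^^♣♣..................^  
   ^..........^..♣..................  
   ...........^.....................  
   ^................................  
   ^................................  
   .................................  
   .................................  
   ..................~..............  
   ................~................  
                                      
                                      
                                      
                                      


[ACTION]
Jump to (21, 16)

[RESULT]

...........................♣...       
..................#.........♣..       
.................♣#............       
...............................       
...............♣♣♣♣............       
...............................       
...............................       
...............................       
...............................       
..............................^       
..........♣...................^       
........^^♣♣..................^       
.........^..♣..................       
.........^.....................       
...................@...........       
...............................       
...............................       
...............................       
................~..............       
..............~................       
                                      
                                      
                                      
                                      
                                      
                                      
                                      
                                      
                                      


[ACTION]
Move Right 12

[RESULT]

................♣...                  
.......#.........♣..                  
......♣#............                  
....................                  
....♣♣♣♣............                  
....................                  
....................                  
....................                  
....................                  
...................^                  
...................^                  
♣..................^                  
.♣..................                  
....................                  
...................@                  
....................                  
....................                  
....................                  
.....~..............                  
...~................                  
                                      
                                      
                                      
                                      
                                      
                                      
                                      
                                      
                                      


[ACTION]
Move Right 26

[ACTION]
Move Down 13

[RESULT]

....................                  
....................                  
....................                  
....................                  
...................^                  
...................^                  
♣..................^                  
.♣..................                  
....................                  
....................                  
....................                  
....................                  
....................                  
.....~..............                  
...~...............@                  
                                      
                                      
                                      
                                      
                                      
                                      
                                      
                                      
                                      
                                      
                                      
                                      
                                      
                                      


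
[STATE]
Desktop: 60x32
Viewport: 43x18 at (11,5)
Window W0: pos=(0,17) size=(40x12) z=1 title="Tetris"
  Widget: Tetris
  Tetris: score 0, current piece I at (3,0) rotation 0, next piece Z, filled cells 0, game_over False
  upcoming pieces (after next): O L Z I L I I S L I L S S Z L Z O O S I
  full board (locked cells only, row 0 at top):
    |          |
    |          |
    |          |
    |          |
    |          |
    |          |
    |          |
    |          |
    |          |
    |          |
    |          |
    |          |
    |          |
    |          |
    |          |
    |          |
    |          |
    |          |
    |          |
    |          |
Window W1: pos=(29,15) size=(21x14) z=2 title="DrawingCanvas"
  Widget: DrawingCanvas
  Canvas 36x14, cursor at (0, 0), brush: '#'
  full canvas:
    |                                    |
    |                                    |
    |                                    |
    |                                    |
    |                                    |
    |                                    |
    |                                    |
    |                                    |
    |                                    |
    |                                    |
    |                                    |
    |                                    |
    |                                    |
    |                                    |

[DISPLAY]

                                           
                                           
                                           
                                           
                                           
                                           
                                           
                                           
                                           
                                           
                  ┏━━━━━━━━━━━━━━━━━━━┓    
                  ┃ DrawingCanvas     ┃    
━━━━━━━━━━━━━━━━━━┠───────────────────┨    
                  ┃+                  ┃    
──────────────────┃                   ┃    
│Next:            ┃                   ┃    
│▓▓               ┃                   ┃    
│ ▓▓              ┃                   ┃    


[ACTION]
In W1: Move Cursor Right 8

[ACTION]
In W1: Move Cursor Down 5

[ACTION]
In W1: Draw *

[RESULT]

                                           
                                           
                                           
                                           
                                           
                                           
                                           
                                           
                                           
                                           
                  ┏━━━━━━━━━━━━━━━━━━━┓    
                  ┃ DrawingCanvas     ┃    
━━━━━━━━━━━━━━━━━━┠───────────────────┨    
                  ┃                   ┃    
──────────────────┃                   ┃    
│Next:            ┃                   ┃    
│▓▓               ┃                   ┃    
│ ▓▓              ┃                   ┃    


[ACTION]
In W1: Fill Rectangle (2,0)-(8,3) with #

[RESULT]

                                           
                                           
                                           
                                           
                                           
                                           
                                           
                                           
                                           
                                           
                  ┏━━━━━━━━━━━━━━━━━━━┓    
                  ┃ DrawingCanvas     ┃    
━━━━━━━━━━━━━━━━━━┠───────────────────┨    
                  ┃                   ┃    
──────────────────┃                   ┃    
│Next:            ┃####               ┃    
│▓▓               ┃####               ┃    
│ ▓▓              ┃####               ┃    


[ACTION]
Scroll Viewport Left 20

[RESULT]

                                           
                                           
                                           
                                           
                                           
                                           
                                           
                                           
                                           
                                           
                             ┏━━━━━━━━━━━━━
                             ┃ DrawingCanva
┏━━━━━━━━━━━━━━━━━━━━━━━━━━━━┠─────────────
┃ Tetris                     ┃             
┠────────────────────────────┃             
┃          │Next:            ┃####         
┃          │▓▓               ┃####         
┃          │ ▓▓              ┃####         


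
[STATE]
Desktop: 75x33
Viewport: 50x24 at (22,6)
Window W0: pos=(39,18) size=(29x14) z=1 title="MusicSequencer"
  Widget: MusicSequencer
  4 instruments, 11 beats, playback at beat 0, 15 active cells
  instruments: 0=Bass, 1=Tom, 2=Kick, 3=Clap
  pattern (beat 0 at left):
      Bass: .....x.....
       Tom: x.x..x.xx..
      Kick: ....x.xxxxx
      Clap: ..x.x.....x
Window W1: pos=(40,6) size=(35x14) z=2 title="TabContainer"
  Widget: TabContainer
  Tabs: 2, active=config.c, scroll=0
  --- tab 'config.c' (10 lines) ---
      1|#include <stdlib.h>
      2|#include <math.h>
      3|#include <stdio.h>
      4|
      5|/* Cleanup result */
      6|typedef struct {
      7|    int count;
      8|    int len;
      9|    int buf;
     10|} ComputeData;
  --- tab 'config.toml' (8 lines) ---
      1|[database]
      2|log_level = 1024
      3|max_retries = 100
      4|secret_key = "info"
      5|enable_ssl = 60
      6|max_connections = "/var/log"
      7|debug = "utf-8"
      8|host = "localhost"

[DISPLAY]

                  ┏━━━━━━━━━━━━━━━━━━━━━━━━━━━━━━━
                  ┃ TabContainer                  
                  ┠───────────────────────────────
                  ┃[config.c]│ config.toml        
                  ┃───────────────────────────────
                  ┃#include <stdlib.h>            
                  ┃#include <math.h>              
                  ┃#include <stdio.h>             
                  ┃                               
                  ┃/* Cleanup result */           
                  ┃typedef struct {               
                  ┃    int count;                 
                 ┏┃    int len;                   
                 ┃┗━━━━━━━━━━━━━━━━━━━━━━━━━━━━━━━
                 ┠───────────────────────────┨    
                 ┃     ▼1234567890           ┃    
                 ┃ Bass·····█·····           ┃    
                 ┃  Tom█·█··█·██··           ┃    
                 ┃ Kick····█·█████           ┃    
                 ┃ Clap··█·█·····█           ┃    
                 ┃                           ┃    
                 ┃                           ┃    
                 ┃                           ┃    
                 ┃                           ┃    


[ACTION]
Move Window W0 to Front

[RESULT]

                  ┏━━━━━━━━━━━━━━━━━━━━━━━━━━━━━━━
                  ┃ TabContainer                  
                  ┠───────────────────────────────
                  ┃[config.c]│ config.toml        
                  ┃───────────────────────────────
                  ┃#include <stdlib.h>            
                  ┃#include <math.h>              
                  ┃#include <stdio.h>             
                  ┃                               
                  ┃/* Cleanup result */           
                  ┃typedef struct {               
                  ┃    int count;                 
                 ┏━━━━━━━━━━━━━━━━━━━━━━━━━━━┓    
                 ┃ MusicSequencer            ┃━━━━
                 ┠───────────────────────────┨    
                 ┃     ▼1234567890           ┃    
                 ┃ Bass·····█·····           ┃    
                 ┃  Tom█·█··█·██··           ┃    
                 ┃ Kick····█·█████           ┃    
                 ┃ Clap··█·█·····█           ┃    
                 ┃                           ┃    
                 ┃                           ┃    
                 ┃                           ┃    
                 ┃                           ┃    


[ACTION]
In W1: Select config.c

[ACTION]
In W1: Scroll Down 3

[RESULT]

                  ┏━━━━━━━━━━━━━━━━━━━━━━━━━━━━━━━
                  ┃ TabContainer                  
                  ┠───────────────────────────────
                  ┃[config.c]│ config.toml        
                  ┃───────────────────────────────
                  ┃                               
                  ┃/* Cleanup result */           
                  ┃typedef struct {               
                  ┃    int count;                 
                  ┃    int len;                   
                  ┃    int buf;                   
                  ┃} ComputeData;                 
                 ┏━━━━━━━━━━━━━━━━━━━━━━━━━━━┓    
                 ┃ MusicSequencer            ┃━━━━
                 ┠───────────────────────────┨    
                 ┃     ▼1234567890           ┃    
                 ┃ Bass·····█·····           ┃    
                 ┃  Tom█·█··█·██··           ┃    
                 ┃ Kick····█·█████           ┃    
                 ┃ Clap··█·█·····█           ┃    
                 ┃                           ┃    
                 ┃                           ┃    
                 ┃                           ┃    
                 ┃                           ┃    


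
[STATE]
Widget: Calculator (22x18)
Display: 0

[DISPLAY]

                     0
┌───┬───┬───┬───┐     
│ 7 │ 8 │ 9 │ ÷ │     
├───┼───┼───┼───┤     
│ 4 │ 5 │ 6 │ × │     
├───┼───┼───┼───┤     
│ 1 │ 2 │ 3 │ - │     
├───┼───┼───┼───┤     
│ 0 │ . │ = │ + │     
├───┼───┼───┼───┤     
│ C │ MC│ MR│ M+│     
└───┴───┴───┴───┘     
                      
                      
                      
                      
                      
                      


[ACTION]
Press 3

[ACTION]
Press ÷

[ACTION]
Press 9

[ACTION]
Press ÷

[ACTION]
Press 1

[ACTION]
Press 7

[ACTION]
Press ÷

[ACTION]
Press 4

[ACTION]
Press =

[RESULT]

        0.004901960785
┌───┬───┬───┬───┐     
│ 7 │ 8 │ 9 │ ÷ │     
├───┼───┼───┼───┤     
│ 4 │ 5 │ 6 │ × │     
├───┼───┼───┼───┤     
│ 1 │ 2 │ 3 │ - │     
├───┼───┼───┼───┤     
│ 0 │ . │ = │ + │     
├───┼───┼───┼───┤     
│ C │ MC│ MR│ M+│     
└───┴───┴───┴───┘     
                      
                      
                      
                      
                      
                      


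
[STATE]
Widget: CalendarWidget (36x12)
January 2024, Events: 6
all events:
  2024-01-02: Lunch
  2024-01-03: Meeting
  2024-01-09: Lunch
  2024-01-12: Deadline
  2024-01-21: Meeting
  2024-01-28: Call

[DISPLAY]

            January 2024            
Mo Tu We Th Fr Sa Su                
 1  2*  3*  4  5  6  7              
 8  9* 10 11 12* 13 14              
15 16 17 18 19 20 21*               
22 23 24 25 26 27 28*               
29 30 31                            
                                    
                                    
                                    
                                    
                                    


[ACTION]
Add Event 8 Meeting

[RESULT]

            January 2024            
Mo Tu We Th Fr Sa Su                
 1  2*  3*  4  5  6  7              
 8*  9* 10 11 12* 13 14             
15 16 17 18 19 20 21*               
22 23 24 25 26 27 28*               
29 30 31                            
                                    
                                    
                                    
                                    
                                    


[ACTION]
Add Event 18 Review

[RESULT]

            January 2024            
Mo Tu We Th Fr Sa Su                
 1  2*  3*  4  5  6  7              
 8*  9* 10 11 12* 13 14             
15 16 17 18* 19 20 21*              
22 23 24 25 26 27 28*               
29 30 31                            
                                    
                                    
                                    
                                    
                                    


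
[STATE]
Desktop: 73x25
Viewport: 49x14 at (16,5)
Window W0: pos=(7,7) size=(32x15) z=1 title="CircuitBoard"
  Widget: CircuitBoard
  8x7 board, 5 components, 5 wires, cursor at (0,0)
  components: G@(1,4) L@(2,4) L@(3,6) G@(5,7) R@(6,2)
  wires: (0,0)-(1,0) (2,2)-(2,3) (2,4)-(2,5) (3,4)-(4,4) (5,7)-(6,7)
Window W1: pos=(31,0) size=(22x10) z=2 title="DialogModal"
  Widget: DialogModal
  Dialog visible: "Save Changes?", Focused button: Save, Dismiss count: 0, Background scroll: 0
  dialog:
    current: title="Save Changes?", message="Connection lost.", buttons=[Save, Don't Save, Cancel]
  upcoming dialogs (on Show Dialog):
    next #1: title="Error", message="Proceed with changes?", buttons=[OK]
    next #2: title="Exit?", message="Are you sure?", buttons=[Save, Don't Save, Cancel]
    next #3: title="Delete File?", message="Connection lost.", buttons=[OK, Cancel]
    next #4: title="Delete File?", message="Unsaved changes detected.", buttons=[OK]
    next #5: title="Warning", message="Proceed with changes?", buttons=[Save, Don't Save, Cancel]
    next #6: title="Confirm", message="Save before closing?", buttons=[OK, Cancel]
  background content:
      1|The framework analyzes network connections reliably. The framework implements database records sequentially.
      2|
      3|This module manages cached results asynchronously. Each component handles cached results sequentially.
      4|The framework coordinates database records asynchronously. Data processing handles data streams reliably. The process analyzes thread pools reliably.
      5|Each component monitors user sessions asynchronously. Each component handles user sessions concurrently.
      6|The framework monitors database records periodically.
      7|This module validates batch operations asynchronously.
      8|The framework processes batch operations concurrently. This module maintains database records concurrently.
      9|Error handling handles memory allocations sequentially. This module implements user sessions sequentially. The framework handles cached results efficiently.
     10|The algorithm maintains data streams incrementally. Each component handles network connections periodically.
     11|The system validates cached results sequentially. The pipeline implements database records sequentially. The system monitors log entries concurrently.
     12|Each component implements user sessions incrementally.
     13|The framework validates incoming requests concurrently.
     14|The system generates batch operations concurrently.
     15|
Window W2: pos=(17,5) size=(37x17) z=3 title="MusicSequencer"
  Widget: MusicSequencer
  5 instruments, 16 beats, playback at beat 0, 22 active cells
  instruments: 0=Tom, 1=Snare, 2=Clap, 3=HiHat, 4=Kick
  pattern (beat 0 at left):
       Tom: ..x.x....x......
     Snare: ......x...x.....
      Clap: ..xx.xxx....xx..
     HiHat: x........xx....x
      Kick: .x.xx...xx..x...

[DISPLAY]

 ┏━━━━━━━━━━━━━━━━━━━━━━━━━━━━━━━━━━━┓           
 ┃ MusicSequencer                    ┃           
━┠───────────────────────────────────┨           
B┃      ▼123456789012345             ┃           
─┃   Tom··█·█····█······             ┃           
 ┃ Snare······█···█·····             ┃           
 ┃  Clap··██·███····██··             ┃           
 ┃ HiHat█········██····█             ┃           
 ┃  Kick·█·██···██··█···             ┃           
 ┃                                   ┃           
 ┃                                   ┃           
 ┃                                   ┃           
 ┃                                   ┃           
 ┃                                   ┃           


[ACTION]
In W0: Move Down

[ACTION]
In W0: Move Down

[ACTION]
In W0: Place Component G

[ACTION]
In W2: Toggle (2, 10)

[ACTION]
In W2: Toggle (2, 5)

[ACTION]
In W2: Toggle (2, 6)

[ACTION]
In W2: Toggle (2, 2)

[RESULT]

 ┏━━━━━━━━━━━━━━━━━━━━━━━━━━━━━━━━━━━┓           
 ┃ MusicSequencer                    ┃           
━┠───────────────────────────────────┨           
B┃      ▼123456789012345             ┃           
─┃   Tom··█·█····█······             ┃           
 ┃ Snare······█···█·····             ┃           
 ┃  Clap···█···█··█·██··             ┃           
 ┃ HiHat█········██····█             ┃           
 ┃  Kick·█·██···██··█···             ┃           
 ┃                                   ┃           
 ┃                                   ┃           
 ┃                                   ┃           
 ┃                                   ┃           
 ┃                                   ┃           


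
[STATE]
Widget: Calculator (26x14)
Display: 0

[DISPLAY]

                         0
┌───┬───┬───┬───┐         
│ 7 │ 8 │ 9 │ ÷ │         
├───┼───┼───┼───┤         
│ 4 │ 5 │ 6 │ × │         
├───┼───┼───┼───┤         
│ 1 │ 2 │ 3 │ - │         
├───┼───┼───┼───┤         
│ 0 │ . │ = │ + │         
├───┼───┼───┼───┤         
│ C │ MC│ MR│ M+│         
└───┴───┴───┴───┘         
                          
                          


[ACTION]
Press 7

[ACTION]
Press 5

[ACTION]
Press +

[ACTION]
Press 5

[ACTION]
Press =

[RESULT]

                        80
┌───┬───┬───┬───┐         
│ 7 │ 8 │ 9 │ ÷ │         
├───┼───┼───┼───┤         
│ 4 │ 5 │ 6 │ × │         
├───┼───┼───┼───┤         
│ 1 │ 2 │ 3 │ - │         
├───┼───┼───┼───┤         
│ 0 │ . │ = │ + │         
├───┼───┼───┼───┤         
│ C │ MC│ MR│ M+│         
└───┴───┴───┴───┘         
                          
                          


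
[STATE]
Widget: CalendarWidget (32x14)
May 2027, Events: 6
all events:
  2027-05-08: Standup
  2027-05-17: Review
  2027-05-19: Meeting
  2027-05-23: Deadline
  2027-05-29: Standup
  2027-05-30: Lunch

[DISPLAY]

            May 2027            
Mo Tu We Th Fr Sa Su            
                1  2            
 3  4  5  6  7  8*  9           
10 11 12 13 14 15 16            
17* 18 19* 20 21 22 23*         
24 25 26 27 28 29* 30*          
31                              
                                
                                
                                
                                
                                
                                


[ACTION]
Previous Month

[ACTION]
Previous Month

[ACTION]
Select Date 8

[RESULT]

           March 2027           
Mo Tu We Th Fr Sa Su            
 1  2  3  4  5  6  7            
[ 8]  9 10 11 12 13 14          
15 16 17 18 19 20 21            
22 23 24 25 26 27 28            
29 30 31                        
                                
                                
                                
                                
                                
                                
                                


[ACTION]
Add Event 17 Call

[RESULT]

           March 2027           
Mo Tu We Th Fr Sa Su            
 1  2  3  4  5  6  7            
[ 8]  9 10 11 12 13 14          
15 16 17* 18 19 20 21           
22 23 24 25 26 27 28            
29 30 31                        
                                
                                
                                
                                
                                
                                
                                


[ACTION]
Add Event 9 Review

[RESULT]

           March 2027           
Mo Tu We Th Fr Sa Su            
 1  2  3  4  5  6  7            
[ 8]  9* 10 11 12 13 14         
15 16 17* 18 19 20 21           
22 23 24 25 26 27 28            
29 30 31                        
                                
                                
                                
                                
                                
                                
                                


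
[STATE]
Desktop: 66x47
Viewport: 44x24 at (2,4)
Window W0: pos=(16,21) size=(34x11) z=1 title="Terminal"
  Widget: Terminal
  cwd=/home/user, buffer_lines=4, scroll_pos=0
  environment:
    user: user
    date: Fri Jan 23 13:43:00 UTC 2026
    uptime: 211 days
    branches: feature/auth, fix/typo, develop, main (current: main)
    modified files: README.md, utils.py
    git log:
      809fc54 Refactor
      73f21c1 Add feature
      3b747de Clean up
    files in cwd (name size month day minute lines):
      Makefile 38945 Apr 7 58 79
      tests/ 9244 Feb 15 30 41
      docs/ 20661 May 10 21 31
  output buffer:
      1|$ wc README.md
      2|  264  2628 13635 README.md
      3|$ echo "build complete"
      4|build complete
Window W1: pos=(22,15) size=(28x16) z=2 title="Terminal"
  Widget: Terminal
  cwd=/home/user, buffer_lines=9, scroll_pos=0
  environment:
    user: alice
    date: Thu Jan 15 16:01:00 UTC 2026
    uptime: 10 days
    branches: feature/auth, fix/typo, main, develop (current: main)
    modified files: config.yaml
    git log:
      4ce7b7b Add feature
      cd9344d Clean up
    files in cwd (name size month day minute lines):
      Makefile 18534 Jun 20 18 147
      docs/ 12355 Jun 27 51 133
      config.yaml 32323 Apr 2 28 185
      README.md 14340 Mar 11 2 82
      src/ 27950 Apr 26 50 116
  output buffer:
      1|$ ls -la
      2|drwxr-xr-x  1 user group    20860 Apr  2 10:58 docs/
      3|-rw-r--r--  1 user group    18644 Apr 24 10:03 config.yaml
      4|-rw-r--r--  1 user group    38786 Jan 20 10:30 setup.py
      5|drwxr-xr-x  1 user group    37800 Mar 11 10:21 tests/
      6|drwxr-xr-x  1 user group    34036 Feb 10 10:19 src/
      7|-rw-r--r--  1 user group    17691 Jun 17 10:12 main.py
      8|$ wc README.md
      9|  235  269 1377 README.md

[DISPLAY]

                                            
                                            
                                            
                                            
                                            
                                            
                                            
                                            
                                            
                                            
                                            
                    ┏━━━━━━━━━━━━━━━━━━━━━━━
                    ┃ Terminal              
                    ┠───────────────────────
                    ┃$ ls -la               
                    ┃drwxr-xr-x  1 user grou
                    ┃-rw-r--r--  1 user grou
              ┏━━━━━┃-rw-r--r--  1 user grou
              ┃ Term┃drwxr-xr-x  1 user grou
              ┠─────┃drwxr-xr-x  1 user grou
              ┃$ wc ┃-rw-r--r--  1 user grou
              ┃  264┃$ wc README.md         
              ┃$ ech┃  235  269 1377 README.
              ┃build┃$ █                    


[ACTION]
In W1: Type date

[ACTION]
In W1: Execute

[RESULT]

                                            
                                            
                                            
                                            
                                            
                                            
                                            
                                            
                                            
                                            
                                            
                    ┏━━━━━━━━━━━━━━━━━━━━━━━
                    ┃ Terminal              
                    ┠───────────────────────
                    ┃$ ls -la               
                    ┃drwxr-xr-x  1 user grou
                    ┃-rw-r--r--  1 user grou
              ┏━━━━━┃-rw-r--r--  1 user grou
              ┃ Term┃drwxr-xr-x  1 user grou
              ┠─────┃drwxr-xr-x  1 user grou
              ┃$ wc ┃-rw-r--r--  1 user grou
              ┃  264┃$ wc README.md         
              ┃$ ech┃  235  269 1377 README.
              ┃build┃$ date                 


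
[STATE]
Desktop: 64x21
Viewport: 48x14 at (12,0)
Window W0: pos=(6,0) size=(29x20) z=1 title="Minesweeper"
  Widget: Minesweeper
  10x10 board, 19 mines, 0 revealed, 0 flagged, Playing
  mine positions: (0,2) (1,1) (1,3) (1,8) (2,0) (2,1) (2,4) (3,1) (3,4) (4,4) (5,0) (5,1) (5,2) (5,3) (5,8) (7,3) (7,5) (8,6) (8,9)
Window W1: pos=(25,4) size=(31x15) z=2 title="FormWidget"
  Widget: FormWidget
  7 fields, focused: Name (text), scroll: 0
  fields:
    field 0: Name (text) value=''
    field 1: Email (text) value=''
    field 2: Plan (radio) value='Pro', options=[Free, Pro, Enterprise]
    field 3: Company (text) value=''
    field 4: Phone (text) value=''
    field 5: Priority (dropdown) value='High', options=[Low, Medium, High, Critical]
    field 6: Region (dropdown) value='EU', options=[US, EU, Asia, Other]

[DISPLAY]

━━━━━━━━━━━━━━━━━━━━━━┓                         
sweeper               ┃                         
──────────────────────┨                         
■■■■■                 ┃                         
■■■■■        ┏━━━━━━━━━━━━━━━━━━━━━━━━━━━━━┓    
■■■■■        ┃ FormWidget                  ┃    
■■■■■        ┠─────────────────────────────┨    
■■■■■        ┃> Name:       [             ]┃    
■■■■■        ┃  Email:      [             ]┃    
■■■■■        ┃  Plan:       ( ) Free  (●) P┃    
■■■■■        ┃  Company:    [             ]┃    
■■■■■        ┃  Phone:      [             ]┃    
■■■■■        ┃  Priority:   [High        ▼]┃    
             ┃  Region:     [EU          ▼]┃    


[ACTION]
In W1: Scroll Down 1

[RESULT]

━━━━━━━━━━━━━━━━━━━━━━┓                         
sweeper               ┃                         
──────────────────────┨                         
■■■■■                 ┃                         
■■■■■        ┏━━━━━━━━━━━━━━━━━━━━━━━━━━━━━┓    
■■■■■        ┃ FormWidget                  ┃    
■■■■■        ┠─────────────────────────────┨    
■■■■■        ┃  Email:      [             ]┃    
■■■■■        ┃  Plan:       ( ) Free  (●) P┃    
■■■■■        ┃  Company:    [             ]┃    
■■■■■        ┃  Phone:      [             ]┃    
■■■■■        ┃  Priority:   [High        ▼]┃    
■■■■■        ┃  Region:     [EU          ▼]┃    
             ┃                             ┃    


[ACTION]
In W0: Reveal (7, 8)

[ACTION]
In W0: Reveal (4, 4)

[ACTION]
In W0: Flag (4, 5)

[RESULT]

━━━━━━━━━━━━━━━━━━━━━━┓                         
sweeper               ┃                         
──────────────────────┨                         
■■■■■                 ┃                         
■■■✹■        ┏━━━━━━━━━━━━━━━━━━━━━━━━━━━━━┓    
■■■■■        ┃ FormWidget                  ┃    
■■■■■        ┠─────────────────────────────┨    
■■■■■        ┃  Email:      [             ]┃    
■■■✹■        ┃  Plan:       ( ) Free  (●) P┃    
■■■■■        ┃  Company:    [             ]┃    
✹■■1■        ┃  Phone:      [             ]┃    
■✹■■✹        ┃  Priority:   [High        ▼]┃    
■■■■■        ┃  Region:     [EU          ▼]┃    
             ┃                             ┃    
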